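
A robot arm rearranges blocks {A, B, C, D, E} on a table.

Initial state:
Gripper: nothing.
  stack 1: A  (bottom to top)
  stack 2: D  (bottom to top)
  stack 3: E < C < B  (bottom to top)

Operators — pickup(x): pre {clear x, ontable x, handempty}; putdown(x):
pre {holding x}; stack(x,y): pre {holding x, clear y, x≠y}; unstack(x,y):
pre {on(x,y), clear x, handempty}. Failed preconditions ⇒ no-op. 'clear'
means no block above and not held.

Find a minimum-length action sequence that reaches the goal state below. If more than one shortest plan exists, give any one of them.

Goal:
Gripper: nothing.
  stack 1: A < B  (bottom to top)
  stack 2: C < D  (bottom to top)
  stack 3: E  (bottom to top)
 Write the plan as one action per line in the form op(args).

unstack(B, C)
stack(B, A)
unstack(C, E)
putdown(C)
pickup(D)
stack(D, C)

step 1 (unstack(B, C)): towers=[A; D; E/C] holding=B
step 2 (stack(B, A)): towers=[A/B; D; E/C] holding=-
step 3 (unstack(C, E)): towers=[A/B; D; E] holding=C
step 4 (putdown(C)): towers=[A/B; C; D; E] holding=-
step 5 (pickup(D)): towers=[A/B; C; E] holding=D
step 6 (stack(D, C)): towers=[A/B; C/D; E] holding=-
goal check: towers=[A/B; C/D; E] holding=- — reached (length 6, optimal by BFS)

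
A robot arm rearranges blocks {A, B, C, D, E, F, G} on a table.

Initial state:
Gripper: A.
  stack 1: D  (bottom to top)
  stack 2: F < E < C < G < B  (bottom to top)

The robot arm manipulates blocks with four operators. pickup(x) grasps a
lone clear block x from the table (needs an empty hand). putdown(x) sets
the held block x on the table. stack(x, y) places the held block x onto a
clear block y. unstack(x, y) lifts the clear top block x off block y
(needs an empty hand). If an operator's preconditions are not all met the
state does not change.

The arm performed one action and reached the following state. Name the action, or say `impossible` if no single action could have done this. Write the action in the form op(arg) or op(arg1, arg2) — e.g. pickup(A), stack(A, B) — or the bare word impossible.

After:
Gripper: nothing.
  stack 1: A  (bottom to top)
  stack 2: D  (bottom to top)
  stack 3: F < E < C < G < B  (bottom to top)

target: towers=[A; D; F/E/C/G/B] holding=-
        putdown(A) → towers=[A; D; F/E/C/G/B] holding=-  ← match
       stack(A, B) → towers=[D; F/E/C/G/B/A] holding=-
       stack(A, D) → towers=[D/A; F/E/C/G/B] holding=-

putdown(A)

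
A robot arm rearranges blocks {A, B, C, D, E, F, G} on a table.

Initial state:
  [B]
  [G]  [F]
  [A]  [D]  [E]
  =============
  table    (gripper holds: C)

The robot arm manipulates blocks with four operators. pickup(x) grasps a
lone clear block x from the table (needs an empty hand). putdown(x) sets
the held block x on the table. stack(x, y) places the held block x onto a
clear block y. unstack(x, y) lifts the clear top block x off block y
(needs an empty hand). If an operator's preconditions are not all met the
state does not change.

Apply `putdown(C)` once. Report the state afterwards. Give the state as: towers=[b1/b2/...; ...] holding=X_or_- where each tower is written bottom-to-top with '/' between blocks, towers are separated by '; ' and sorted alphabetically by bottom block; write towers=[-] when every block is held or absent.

towers=[A/G/B; C; D/F; E] holding=-

before: towers=[A/G/B; D/F; E] holding=C
pre[putdown(C)]: holding(C) ✓
all met → apply putdown(C)
after:  towers=[A/G/B; C; D/F; E] holding=-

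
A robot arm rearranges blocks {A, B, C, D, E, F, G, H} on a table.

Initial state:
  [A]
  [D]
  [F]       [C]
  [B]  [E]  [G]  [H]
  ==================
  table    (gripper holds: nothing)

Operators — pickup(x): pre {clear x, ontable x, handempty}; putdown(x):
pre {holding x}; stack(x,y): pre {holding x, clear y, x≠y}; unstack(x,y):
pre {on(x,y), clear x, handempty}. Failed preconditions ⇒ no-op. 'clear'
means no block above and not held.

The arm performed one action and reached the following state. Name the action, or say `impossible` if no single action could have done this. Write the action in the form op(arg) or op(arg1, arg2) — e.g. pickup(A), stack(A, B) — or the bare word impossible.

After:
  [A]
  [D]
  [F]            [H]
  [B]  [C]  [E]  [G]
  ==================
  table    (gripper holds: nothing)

target: towers=[B/F/D/A; C; E; G/H] holding=-
     unstack(A, D) → towers=[B/F/D; E; G/C; H] holding=A
         pickup(E) → towers=[B/F/D/A; G/C; H] holding=E
         pickup(H) → towers=[B/F/D/A; E; G/C] holding=H
     unstack(C, G) → towers=[B/F/D/A; E; G; H] holding=C
none of the 4 applicable actions match → impossible

impossible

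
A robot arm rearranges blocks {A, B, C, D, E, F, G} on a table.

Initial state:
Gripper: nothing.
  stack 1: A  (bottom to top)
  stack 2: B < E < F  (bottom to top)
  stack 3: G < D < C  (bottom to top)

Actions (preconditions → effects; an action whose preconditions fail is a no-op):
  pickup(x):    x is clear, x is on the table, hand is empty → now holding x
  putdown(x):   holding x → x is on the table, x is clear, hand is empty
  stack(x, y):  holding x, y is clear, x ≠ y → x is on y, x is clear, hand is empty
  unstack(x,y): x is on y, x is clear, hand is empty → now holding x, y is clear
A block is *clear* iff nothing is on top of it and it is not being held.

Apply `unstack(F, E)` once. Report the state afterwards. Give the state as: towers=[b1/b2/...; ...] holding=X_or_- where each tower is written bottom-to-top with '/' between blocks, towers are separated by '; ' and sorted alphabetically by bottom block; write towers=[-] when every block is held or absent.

towers=[A; B/E; G/D/C] holding=F

before: towers=[A; B/E/F; G/D/C] holding=-
pre[unstack(F, E)]: on(F,E) yes, clear(F) yes, handempty yes
all met → apply unstack(F, E)
after:  towers=[A; B/E; G/D/C] holding=F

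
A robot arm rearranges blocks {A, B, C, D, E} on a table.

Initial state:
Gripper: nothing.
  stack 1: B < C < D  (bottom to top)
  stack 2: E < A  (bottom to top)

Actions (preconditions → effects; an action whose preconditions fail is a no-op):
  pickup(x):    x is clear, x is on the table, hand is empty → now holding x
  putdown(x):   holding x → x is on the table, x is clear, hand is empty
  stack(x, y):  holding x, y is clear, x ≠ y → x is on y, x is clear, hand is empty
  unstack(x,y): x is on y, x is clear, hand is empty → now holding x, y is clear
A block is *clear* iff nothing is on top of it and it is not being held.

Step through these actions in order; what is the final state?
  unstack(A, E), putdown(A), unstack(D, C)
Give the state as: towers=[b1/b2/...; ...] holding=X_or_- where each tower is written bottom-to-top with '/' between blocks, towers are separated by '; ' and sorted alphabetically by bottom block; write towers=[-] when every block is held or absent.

step 1 (unstack(A, E)): towers=[B/C/D; E] holding=A
step 2 (putdown(A)): towers=[A; B/C/D; E] holding=-
step 3 (unstack(D, C)): towers=[A; B/C; E] holding=D

towers=[A; B/C; E] holding=D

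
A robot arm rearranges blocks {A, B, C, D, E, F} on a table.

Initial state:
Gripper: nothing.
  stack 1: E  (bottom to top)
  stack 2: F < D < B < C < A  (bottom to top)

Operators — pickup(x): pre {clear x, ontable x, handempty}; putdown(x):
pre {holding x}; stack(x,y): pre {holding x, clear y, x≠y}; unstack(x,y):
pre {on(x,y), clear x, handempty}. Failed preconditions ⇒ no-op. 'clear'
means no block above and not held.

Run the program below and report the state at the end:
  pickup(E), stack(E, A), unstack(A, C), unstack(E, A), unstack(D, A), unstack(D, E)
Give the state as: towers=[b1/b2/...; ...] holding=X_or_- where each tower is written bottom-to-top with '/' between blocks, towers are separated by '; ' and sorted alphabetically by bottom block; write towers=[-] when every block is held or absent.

step 1 (pickup(E)): towers=[F/D/B/C/A] holding=E
step 2 (stack(E, A)): towers=[F/D/B/C/A/E] holding=-
step 3 (unstack(A, C)) [no-op]: towers=[F/D/B/C/A/E] holding=-
step 4 (unstack(E, A)): towers=[F/D/B/C/A] holding=E
step 5 (unstack(D, A)) [no-op]: towers=[F/D/B/C/A] holding=E
step 6 (unstack(D, E)) [no-op]: towers=[F/D/B/C/A] holding=E

towers=[F/D/B/C/A] holding=E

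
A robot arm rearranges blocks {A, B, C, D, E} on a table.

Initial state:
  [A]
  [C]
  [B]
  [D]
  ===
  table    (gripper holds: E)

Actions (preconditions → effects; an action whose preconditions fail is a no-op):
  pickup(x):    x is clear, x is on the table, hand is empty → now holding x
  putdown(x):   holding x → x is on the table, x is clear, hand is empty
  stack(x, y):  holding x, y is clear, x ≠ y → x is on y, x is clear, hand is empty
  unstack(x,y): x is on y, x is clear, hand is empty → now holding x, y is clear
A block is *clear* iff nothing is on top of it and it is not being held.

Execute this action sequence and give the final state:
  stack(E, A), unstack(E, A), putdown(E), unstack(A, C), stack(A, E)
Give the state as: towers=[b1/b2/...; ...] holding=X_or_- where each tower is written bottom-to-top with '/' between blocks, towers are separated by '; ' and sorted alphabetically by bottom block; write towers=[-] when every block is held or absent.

towers=[D/B/C; E/A] holding=-

step 1 (stack(E, A)): towers=[D/B/C/A/E] holding=-
step 2 (unstack(E, A)): towers=[D/B/C/A] holding=E
step 3 (putdown(E)): towers=[D/B/C/A; E] holding=-
step 4 (unstack(A, C)): towers=[D/B/C; E] holding=A
step 5 (stack(A, E)): towers=[D/B/C; E/A] holding=-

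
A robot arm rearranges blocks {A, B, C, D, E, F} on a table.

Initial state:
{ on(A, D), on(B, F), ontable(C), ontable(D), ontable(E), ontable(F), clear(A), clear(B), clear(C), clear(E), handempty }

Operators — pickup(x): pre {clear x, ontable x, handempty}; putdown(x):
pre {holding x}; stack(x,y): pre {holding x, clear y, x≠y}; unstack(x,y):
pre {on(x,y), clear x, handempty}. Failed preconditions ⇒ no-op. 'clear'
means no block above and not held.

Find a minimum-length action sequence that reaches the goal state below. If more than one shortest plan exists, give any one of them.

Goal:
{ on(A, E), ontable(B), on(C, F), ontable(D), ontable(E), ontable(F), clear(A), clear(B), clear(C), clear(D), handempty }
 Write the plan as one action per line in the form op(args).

unstack(B, F)
putdown(B)
unstack(A, D)
stack(A, E)
pickup(C)
stack(C, F)

step 1 (unstack(B, F)): towers=[C; D/A; E; F] holding=B
step 2 (putdown(B)): towers=[B; C; D/A; E; F] holding=-
step 3 (unstack(A, D)): towers=[B; C; D; E; F] holding=A
step 4 (stack(A, E)): towers=[B; C; D; E/A; F] holding=-
step 5 (pickup(C)): towers=[B; D; E/A; F] holding=C
step 6 (stack(C, F)): towers=[B; D; E/A; F/C] holding=-
goal check: towers=[B; D; E/A; F/C] holding=- — reached (length 6, optimal by BFS)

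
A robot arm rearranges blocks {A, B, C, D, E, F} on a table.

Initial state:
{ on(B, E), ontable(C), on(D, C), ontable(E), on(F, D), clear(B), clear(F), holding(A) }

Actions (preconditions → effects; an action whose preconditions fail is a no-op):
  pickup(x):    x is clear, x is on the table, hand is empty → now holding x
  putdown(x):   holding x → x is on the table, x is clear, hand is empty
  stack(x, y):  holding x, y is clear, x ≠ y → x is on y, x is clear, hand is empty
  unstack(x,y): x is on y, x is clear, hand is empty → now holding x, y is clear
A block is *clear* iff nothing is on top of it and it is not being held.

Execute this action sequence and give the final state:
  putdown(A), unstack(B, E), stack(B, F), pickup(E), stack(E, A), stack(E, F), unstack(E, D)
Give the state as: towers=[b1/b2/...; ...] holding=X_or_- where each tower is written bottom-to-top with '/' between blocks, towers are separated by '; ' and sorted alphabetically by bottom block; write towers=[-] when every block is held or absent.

towers=[A/E; C/D/F/B] holding=-

step 1 (putdown(A)): towers=[A; C/D/F; E/B] holding=-
step 2 (unstack(B, E)): towers=[A; C/D/F; E] holding=B
step 3 (stack(B, F)): towers=[A; C/D/F/B; E] holding=-
step 4 (pickup(E)): towers=[A; C/D/F/B] holding=E
step 5 (stack(E, A)): towers=[A/E; C/D/F/B] holding=-
step 6 (stack(E, F)) [no-op]: towers=[A/E; C/D/F/B] holding=-
step 7 (unstack(E, D)) [no-op]: towers=[A/E; C/D/F/B] holding=-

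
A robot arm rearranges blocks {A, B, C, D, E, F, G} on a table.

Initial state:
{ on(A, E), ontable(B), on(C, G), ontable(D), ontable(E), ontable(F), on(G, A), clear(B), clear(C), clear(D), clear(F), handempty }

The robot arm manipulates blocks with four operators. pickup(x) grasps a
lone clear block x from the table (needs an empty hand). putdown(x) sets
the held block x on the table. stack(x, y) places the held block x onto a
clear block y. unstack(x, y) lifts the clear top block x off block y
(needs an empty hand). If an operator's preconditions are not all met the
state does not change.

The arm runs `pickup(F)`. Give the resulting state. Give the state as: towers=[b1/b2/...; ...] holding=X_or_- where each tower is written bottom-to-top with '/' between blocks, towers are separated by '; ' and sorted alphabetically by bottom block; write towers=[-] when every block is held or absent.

towers=[B; D; E/A/G/C] holding=F

before: towers=[B; D; E/A/G/C; F] holding=-
pre[pickup(F)]: clear(F) ok, ontable(F) ok, handempty ok
all met → apply pickup(F)
after:  towers=[B; D; E/A/G/C] holding=F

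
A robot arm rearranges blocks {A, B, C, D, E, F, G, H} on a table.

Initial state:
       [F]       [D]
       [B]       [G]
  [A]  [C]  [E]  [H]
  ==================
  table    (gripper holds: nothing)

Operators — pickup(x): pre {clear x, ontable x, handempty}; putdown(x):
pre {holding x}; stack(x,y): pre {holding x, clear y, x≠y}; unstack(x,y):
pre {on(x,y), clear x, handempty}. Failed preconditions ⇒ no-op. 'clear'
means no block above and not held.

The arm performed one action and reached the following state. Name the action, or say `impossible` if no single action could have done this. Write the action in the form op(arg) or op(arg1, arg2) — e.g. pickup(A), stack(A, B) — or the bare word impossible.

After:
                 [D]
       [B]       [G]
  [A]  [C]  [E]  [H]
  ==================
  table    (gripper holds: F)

unstack(F, B)

target: towers=[A; C/B; E; H/G/D] holding=F
         pickup(A) → towers=[C/B/F; E; H/G/D] holding=A
         pickup(E) → towers=[A; C/B/F; H/G/D] holding=E
     unstack(F, B) → towers=[A; C/B; E; H/G/D] holding=F  ← match
     unstack(D, G) → towers=[A; C/B/F; E; H/G] holding=D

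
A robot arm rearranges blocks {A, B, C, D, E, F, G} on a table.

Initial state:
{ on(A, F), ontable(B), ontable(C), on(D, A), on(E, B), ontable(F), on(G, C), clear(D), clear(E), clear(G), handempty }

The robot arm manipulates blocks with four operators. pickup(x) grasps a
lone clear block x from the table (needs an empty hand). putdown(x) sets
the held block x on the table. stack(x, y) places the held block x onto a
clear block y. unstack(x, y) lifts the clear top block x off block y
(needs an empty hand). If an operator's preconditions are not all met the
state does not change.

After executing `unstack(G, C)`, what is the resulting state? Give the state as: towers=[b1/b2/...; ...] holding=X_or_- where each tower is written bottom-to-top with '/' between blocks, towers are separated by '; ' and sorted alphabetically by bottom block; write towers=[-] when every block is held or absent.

towers=[B/E; C; F/A/D] holding=G

before: towers=[B/E; C/G; F/A/D] holding=-
pre[unstack(G, C)]: on(G,C) yes, clear(G) yes, handempty yes
all met → apply unstack(G, C)
after:  towers=[B/E; C; F/A/D] holding=G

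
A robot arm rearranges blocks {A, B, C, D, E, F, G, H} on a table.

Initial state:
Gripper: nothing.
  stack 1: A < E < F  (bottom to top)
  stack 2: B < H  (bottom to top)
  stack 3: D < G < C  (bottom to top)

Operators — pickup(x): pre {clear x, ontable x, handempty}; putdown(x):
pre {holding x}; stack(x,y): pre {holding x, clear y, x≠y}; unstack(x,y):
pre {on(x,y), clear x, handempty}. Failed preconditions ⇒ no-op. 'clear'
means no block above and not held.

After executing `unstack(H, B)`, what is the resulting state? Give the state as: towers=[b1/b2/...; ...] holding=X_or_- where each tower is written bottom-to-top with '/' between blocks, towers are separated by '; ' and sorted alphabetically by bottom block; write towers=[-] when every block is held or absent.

before: towers=[A/E/F; B/H; D/G/C] holding=-
pre[unstack(H, B)]: on(H,B) yes, clear(H) yes, handempty yes
all met → apply unstack(H, B)
after:  towers=[A/E/F; B; D/G/C] holding=H

towers=[A/E/F; B; D/G/C] holding=H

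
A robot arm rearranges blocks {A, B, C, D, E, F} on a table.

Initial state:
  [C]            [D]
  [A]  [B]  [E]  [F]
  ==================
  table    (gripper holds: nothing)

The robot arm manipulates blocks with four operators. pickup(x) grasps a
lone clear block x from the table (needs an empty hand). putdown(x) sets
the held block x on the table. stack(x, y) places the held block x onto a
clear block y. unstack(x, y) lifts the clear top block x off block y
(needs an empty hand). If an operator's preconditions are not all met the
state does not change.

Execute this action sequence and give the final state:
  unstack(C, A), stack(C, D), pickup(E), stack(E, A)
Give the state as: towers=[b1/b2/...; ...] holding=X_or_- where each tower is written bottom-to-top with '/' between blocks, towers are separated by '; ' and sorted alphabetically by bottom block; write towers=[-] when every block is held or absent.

step 1 (unstack(C, A)): towers=[A; B; E; F/D] holding=C
step 2 (stack(C, D)): towers=[A; B; E; F/D/C] holding=-
step 3 (pickup(E)): towers=[A; B; F/D/C] holding=E
step 4 (stack(E, A)): towers=[A/E; B; F/D/C] holding=-

towers=[A/E; B; F/D/C] holding=-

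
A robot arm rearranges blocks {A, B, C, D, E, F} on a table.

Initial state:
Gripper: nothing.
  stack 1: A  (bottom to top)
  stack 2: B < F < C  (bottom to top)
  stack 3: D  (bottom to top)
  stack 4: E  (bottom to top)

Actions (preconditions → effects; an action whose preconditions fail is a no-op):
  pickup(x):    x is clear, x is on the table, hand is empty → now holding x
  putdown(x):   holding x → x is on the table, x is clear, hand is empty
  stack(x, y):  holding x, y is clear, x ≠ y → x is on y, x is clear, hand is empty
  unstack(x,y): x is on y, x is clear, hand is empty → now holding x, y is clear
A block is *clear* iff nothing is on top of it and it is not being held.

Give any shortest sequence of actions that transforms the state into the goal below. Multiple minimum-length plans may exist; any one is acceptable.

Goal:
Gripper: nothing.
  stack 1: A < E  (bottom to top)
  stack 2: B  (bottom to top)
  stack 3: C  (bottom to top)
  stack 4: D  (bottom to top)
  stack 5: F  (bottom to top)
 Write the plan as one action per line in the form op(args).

step 1 (pickup(E)): towers=[A; B/F/C; D] holding=E
step 2 (stack(E, A)): towers=[A/E; B/F/C; D] holding=-
step 3 (unstack(C, F)): towers=[A/E; B/F; D] holding=C
step 4 (putdown(C)): towers=[A/E; B/F; C; D] holding=-
step 5 (unstack(F, B)): towers=[A/E; B; C; D] holding=F
step 6 (putdown(F)): towers=[A/E; B; C; D; F] holding=-
goal check: towers=[A/E; B; C; D; F] holding=- — reached (length 6, optimal by BFS)

pickup(E)
stack(E, A)
unstack(C, F)
putdown(C)
unstack(F, B)
putdown(F)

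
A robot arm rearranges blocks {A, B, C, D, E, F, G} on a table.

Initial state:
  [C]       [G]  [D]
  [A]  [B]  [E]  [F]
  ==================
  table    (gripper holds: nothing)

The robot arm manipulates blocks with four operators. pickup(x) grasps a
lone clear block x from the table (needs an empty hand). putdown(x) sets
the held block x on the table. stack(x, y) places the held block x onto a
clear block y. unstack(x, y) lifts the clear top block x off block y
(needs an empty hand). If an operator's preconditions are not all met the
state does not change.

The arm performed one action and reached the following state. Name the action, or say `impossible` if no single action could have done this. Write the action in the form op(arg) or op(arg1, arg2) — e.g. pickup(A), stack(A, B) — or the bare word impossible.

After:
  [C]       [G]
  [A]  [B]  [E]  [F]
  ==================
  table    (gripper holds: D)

target: towers=[A/C; B; E/G; F] holding=D
         pickup(B) → towers=[A/C; E/G; F/D] holding=B
     unstack(G, E) → towers=[A/C; B; E; F/D] holding=G
     unstack(D, F) → towers=[A/C; B; E/G; F] holding=D  ← match
     unstack(C, A) → towers=[A; B; E/G; F/D] holding=C

unstack(D, F)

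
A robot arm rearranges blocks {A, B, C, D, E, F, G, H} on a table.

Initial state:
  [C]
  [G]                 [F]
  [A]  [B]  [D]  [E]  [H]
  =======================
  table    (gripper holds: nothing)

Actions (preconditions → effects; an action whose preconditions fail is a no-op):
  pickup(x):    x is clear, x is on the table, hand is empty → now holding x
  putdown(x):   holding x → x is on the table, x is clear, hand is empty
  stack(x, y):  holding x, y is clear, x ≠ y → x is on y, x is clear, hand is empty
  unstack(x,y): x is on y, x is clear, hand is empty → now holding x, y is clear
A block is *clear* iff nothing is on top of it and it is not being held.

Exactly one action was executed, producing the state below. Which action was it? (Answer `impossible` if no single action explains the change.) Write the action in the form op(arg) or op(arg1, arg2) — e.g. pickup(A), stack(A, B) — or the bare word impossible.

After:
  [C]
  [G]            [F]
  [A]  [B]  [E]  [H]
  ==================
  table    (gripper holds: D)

pickup(D)

target: towers=[A/G/C; B; E; H/F] holding=D
         pickup(E) → towers=[A/G/C; B; D; H/F] holding=E
         pickup(B) → towers=[A/G/C; D; E; H/F] holding=B
     unstack(F, H) → towers=[A/G/C; B; D; E; H] holding=F
         pickup(D) → towers=[A/G/C; B; E; H/F] holding=D  ← match
     unstack(C, G) → towers=[A/G; B; D; E; H/F] holding=C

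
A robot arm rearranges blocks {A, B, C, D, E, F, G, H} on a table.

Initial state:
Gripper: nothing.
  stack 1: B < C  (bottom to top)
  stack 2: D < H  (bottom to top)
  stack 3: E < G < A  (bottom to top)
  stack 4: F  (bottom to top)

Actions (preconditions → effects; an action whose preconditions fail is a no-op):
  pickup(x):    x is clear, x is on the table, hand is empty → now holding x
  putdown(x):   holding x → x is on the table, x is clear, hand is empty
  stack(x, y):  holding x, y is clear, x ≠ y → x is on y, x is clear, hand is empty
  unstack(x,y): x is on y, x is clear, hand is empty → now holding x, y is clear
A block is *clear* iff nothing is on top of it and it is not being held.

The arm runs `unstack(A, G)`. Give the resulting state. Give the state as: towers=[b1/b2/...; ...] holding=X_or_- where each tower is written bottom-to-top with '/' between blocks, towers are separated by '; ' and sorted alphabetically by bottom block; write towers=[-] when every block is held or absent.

towers=[B/C; D/H; E/G; F] holding=A

before: towers=[B/C; D/H; E/G/A; F] holding=-
pre[unstack(A, G)]: on(A,G) yes, clear(A) yes, handempty yes
all met → apply unstack(A, G)
after:  towers=[B/C; D/H; E/G; F] holding=A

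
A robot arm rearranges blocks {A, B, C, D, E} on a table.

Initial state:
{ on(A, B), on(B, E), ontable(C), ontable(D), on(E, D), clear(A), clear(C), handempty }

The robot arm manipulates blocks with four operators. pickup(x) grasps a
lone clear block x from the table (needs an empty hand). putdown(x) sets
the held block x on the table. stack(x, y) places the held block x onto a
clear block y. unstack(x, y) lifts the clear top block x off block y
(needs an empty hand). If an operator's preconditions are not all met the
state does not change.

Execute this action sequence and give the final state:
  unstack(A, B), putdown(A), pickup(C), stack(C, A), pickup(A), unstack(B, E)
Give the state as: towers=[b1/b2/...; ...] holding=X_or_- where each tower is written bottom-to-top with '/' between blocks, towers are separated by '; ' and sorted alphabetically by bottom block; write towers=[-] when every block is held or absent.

towers=[A/C; D/E] holding=B

step 1 (unstack(A, B)): towers=[C; D/E/B] holding=A
step 2 (putdown(A)): towers=[A; C; D/E/B] holding=-
step 3 (pickup(C)): towers=[A; D/E/B] holding=C
step 4 (stack(C, A)): towers=[A/C; D/E/B] holding=-
step 5 (pickup(A)) [no-op]: towers=[A/C; D/E/B] holding=-
step 6 (unstack(B, E)): towers=[A/C; D/E] holding=B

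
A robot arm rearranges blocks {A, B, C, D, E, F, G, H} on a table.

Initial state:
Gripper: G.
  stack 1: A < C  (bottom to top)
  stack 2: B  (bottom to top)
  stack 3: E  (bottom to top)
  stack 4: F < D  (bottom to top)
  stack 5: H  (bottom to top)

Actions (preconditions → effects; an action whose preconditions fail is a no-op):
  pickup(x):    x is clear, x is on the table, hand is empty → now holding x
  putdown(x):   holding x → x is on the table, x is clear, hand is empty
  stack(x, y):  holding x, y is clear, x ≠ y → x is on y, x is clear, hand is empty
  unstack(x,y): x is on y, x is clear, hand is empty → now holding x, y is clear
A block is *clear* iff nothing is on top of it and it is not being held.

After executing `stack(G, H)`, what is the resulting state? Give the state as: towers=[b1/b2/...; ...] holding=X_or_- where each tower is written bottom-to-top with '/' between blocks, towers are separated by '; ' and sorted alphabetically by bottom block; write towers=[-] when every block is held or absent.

before: towers=[A/C; B; E; F/D; H] holding=G
pre[stack(G, H)]: holding(G) ✓, clear(H) ✓, G≠H ✓
all met → apply stack(G, H)
after:  towers=[A/C; B; E; F/D; H/G] holding=-

towers=[A/C; B; E; F/D; H/G] holding=-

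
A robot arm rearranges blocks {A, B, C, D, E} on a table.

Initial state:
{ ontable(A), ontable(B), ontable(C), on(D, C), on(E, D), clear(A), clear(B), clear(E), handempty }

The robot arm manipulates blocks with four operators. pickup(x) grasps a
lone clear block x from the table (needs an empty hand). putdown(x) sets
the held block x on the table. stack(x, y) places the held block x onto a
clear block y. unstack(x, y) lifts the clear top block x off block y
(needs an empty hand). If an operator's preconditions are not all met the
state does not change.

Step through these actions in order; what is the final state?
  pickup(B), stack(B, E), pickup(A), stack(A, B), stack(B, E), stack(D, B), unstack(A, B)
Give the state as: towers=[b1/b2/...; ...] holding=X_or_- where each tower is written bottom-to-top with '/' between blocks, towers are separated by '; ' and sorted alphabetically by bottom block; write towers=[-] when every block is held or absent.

towers=[C/D/E/B] holding=A

step 1 (pickup(B)): towers=[A; C/D/E] holding=B
step 2 (stack(B, E)): towers=[A; C/D/E/B] holding=-
step 3 (pickup(A)): towers=[C/D/E/B] holding=A
step 4 (stack(A, B)): towers=[C/D/E/B/A] holding=-
step 5 (stack(B, E)) [no-op]: towers=[C/D/E/B/A] holding=-
step 6 (stack(D, B)) [no-op]: towers=[C/D/E/B/A] holding=-
step 7 (unstack(A, B)): towers=[C/D/E/B] holding=A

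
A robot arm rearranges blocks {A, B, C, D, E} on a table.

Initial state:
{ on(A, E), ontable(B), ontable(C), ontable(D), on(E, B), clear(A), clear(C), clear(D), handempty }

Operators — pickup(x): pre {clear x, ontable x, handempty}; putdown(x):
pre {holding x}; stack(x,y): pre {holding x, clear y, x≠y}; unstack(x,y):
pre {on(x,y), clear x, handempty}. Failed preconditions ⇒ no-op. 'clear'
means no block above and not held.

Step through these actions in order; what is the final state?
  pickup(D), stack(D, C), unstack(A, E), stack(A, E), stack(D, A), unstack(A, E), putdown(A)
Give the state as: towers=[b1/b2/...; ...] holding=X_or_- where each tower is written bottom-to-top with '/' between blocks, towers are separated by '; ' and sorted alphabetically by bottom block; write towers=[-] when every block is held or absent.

step 1 (pickup(D)): towers=[B/E/A; C] holding=D
step 2 (stack(D, C)): towers=[B/E/A; C/D] holding=-
step 3 (unstack(A, E)): towers=[B/E; C/D] holding=A
step 4 (stack(A, E)): towers=[B/E/A; C/D] holding=-
step 5 (stack(D, A)) [no-op]: towers=[B/E/A; C/D] holding=-
step 6 (unstack(A, E)): towers=[B/E; C/D] holding=A
step 7 (putdown(A)): towers=[A; B/E; C/D] holding=-

towers=[A; B/E; C/D] holding=-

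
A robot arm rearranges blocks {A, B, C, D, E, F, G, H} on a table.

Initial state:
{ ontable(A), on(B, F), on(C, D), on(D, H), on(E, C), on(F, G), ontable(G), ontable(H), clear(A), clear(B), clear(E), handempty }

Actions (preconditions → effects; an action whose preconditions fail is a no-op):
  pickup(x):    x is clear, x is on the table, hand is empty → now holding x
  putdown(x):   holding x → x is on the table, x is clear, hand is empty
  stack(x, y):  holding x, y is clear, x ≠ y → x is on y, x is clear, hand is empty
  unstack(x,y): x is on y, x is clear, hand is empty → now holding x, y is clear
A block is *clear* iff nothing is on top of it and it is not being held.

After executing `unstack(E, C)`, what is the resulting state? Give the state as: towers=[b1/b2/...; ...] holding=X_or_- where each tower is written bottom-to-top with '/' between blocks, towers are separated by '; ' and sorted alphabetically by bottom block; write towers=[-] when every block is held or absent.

towers=[A; G/F/B; H/D/C] holding=E

before: towers=[A; G/F/B; H/D/C/E] holding=-
pre[unstack(E, C)]: on(E,C) yes, clear(E) yes, handempty yes
all met → apply unstack(E, C)
after:  towers=[A; G/F/B; H/D/C] holding=E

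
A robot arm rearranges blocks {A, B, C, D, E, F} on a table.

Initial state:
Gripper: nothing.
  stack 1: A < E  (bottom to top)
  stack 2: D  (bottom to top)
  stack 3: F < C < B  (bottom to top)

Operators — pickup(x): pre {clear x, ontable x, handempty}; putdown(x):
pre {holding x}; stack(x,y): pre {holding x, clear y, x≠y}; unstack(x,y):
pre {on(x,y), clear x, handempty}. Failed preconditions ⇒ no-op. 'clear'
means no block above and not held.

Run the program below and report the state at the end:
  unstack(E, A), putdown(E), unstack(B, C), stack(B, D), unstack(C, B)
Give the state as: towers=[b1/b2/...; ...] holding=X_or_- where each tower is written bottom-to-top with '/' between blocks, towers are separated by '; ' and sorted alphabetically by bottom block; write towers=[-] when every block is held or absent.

towers=[A; D/B; E; F/C] holding=-

step 1 (unstack(E, A)): towers=[A; D; F/C/B] holding=E
step 2 (putdown(E)): towers=[A; D; E; F/C/B] holding=-
step 3 (unstack(B, C)): towers=[A; D; E; F/C] holding=B
step 4 (stack(B, D)): towers=[A; D/B; E; F/C] holding=-
step 5 (unstack(C, B)) [no-op]: towers=[A; D/B; E; F/C] holding=-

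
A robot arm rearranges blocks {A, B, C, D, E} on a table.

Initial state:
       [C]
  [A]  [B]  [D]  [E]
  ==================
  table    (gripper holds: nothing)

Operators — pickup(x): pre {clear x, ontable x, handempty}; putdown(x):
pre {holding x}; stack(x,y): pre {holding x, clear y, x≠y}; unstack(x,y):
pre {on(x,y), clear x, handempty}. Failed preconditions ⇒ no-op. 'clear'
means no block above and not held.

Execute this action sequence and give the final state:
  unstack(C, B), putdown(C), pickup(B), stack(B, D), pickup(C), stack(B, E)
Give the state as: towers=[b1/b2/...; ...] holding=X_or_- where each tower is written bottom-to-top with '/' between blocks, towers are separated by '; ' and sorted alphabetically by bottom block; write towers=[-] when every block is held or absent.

towers=[A; D/B; E] holding=C

step 1 (unstack(C, B)): towers=[A; B; D; E] holding=C
step 2 (putdown(C)): towers=[A; B; C; D; E] holding=-
step 3 (pickup(B)): towers=[A; C; D; E] holding=B
step 4 (stack(B, D)): towers=[A; C; D/B; E] holding=-
step 5 (pickup(C)): towers=[A; D/B; E] holding=C
step 6 (stack(B, E)) [no-op]: towers=[A; D/B; E] holding=C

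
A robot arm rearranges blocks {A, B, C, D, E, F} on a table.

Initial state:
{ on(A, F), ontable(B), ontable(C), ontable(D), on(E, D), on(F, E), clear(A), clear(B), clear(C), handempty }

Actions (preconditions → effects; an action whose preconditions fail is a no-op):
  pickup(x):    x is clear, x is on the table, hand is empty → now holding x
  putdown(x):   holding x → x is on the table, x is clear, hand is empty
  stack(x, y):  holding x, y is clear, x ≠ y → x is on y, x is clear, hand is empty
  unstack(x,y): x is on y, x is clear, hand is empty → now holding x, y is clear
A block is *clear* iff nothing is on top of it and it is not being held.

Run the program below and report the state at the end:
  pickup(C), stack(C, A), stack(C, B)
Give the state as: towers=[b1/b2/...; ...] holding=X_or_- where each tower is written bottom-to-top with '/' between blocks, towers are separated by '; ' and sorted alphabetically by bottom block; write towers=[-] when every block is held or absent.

towers=[B; D/E/F/A/C] holding=-

step 1 (pickup(C)): towers=[B; D/E/F/A] holding=C
step 2 (stack(C, A)): towers=[B; D/E/F/A/C] holding=-
step 3 (stack(C, B)) [no-op]: towers=[B; D/E/F/A/C] holding=-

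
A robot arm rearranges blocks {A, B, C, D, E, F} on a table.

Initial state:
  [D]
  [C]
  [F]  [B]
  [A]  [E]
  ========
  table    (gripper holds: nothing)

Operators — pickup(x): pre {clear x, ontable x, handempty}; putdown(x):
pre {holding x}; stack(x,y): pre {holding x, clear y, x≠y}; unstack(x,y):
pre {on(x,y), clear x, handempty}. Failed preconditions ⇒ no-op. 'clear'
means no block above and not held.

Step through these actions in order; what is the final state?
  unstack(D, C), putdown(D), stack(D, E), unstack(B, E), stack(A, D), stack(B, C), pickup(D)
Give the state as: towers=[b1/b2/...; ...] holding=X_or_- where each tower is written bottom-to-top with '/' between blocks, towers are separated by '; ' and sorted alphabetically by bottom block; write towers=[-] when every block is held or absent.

step 1 (unstack(D, C)): towers=[A/F/C; E/B] holding=D
step 2 (putdown(D)): towers=[A/F/C; D; E/B] holding=-
step 3 (stack(D, E)) [no-op]: towers=[A/F/C; D; E/B] holding=-
step 4 (unstack(B, E)): towers=[A/F/C; D; E] holding=B
step 5 (stack(A, D)) [no-op]: towers=[A/F/C; D; E] holding=B
step 6 (stack(B, C)): towers=[A/F/C/B; D; E] holding=-
step 7 (pickup(D)): towers=[A/F/C/B; E] holding=D

towers=[A/F/C/B; E] holding=D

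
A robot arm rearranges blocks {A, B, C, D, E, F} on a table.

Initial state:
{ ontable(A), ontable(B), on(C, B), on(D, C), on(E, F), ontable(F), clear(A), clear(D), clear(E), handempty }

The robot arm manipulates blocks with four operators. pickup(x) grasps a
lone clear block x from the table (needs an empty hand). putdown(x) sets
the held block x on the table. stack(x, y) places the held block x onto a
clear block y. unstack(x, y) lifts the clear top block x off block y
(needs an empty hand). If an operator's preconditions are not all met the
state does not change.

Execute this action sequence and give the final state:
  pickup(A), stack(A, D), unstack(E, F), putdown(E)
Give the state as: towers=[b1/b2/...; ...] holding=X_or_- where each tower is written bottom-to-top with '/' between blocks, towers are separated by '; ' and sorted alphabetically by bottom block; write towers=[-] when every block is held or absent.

step 1 (pickup(A)): towers=[B/C/D; F/E] holding=A
step 2 (stack(A, D)): towers=[B/C/D/A; F/E] holding=-
step 3 (unstack(E, F)): towers=[B/C/D/A; F] holding=E
step 4 (putdown(E)): towers=[B/C/D/A; E; F] holding=-

towers=[B/C/D/A; E; F] holding=-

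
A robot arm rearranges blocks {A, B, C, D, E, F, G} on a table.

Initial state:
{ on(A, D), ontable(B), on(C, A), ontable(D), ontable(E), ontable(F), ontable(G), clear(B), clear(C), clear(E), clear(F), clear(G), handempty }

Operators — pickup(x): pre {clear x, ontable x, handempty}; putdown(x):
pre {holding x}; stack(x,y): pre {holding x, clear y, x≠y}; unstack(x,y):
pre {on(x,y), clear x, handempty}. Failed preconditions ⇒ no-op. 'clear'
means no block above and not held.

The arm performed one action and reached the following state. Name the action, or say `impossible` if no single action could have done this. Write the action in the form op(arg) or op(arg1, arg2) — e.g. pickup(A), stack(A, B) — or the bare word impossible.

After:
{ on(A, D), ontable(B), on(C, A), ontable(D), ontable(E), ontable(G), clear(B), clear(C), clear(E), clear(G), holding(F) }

target: towers=[B; D/A/C; E; G] holding=F
         pickup(B) → towers=[D/A/C; E; F; G] holding=B
         pickup(F) → towers=[B; D/A/C; E; G] holding=F  ← match
         pickup(G) → towers=[B; D/A/C; E; F] holding=G
         pickup(E) → towers=[B; D/A/C; F; G] holding=E
     unstack(C, A) → towers=[B; D/A; E; F; G] holding=C

pickup(F)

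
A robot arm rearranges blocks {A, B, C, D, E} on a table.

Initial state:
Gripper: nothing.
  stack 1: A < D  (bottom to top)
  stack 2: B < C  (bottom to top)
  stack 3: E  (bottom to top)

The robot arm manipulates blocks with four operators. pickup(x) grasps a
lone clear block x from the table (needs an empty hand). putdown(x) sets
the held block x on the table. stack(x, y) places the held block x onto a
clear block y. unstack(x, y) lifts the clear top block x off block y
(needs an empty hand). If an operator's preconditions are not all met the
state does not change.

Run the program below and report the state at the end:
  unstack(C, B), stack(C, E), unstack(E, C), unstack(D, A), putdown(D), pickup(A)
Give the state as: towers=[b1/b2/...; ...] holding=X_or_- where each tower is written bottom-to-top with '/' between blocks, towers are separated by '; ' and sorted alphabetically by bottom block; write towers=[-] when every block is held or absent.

towers=[B; D; E/C] holding=A

step 1 (unstack(C, B)): towers=[A/D; B; E] holding=C
step 2 (stack(C, E)): towers=[A/D; B; E/C] holding=-
step 3 (unstack(E, C)) [no-op]: towers=[A/D; B; E/C] holding=-
step 4 (unstack(D, A)): towers=[A; B; E/C] holding=D
step 5 (putdown(D)): towers=[A; B; D; E/C] holding=-
step 6 (pickup(A)): towers=[B; D; E/C] holding=A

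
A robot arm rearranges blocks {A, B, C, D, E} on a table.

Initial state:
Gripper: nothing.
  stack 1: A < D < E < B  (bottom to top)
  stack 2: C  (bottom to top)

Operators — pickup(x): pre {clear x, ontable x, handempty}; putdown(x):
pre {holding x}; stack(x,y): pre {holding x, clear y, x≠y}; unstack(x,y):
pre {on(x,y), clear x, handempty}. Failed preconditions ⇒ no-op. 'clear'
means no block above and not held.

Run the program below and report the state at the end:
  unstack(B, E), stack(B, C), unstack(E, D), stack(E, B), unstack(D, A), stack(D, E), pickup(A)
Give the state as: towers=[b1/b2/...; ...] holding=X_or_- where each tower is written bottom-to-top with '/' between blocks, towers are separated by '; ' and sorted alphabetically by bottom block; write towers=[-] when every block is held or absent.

step 1 (unstack(B, E)): towers=[A/D/E; C] holding=B
step 2 (stack(B, C)): towers=[A/D/E; C/B] holding=-
step 3 (unstack(E, D)): towers=[A/D; C/B] holding=E
step 4 (stack(E, B)): towers=[A/D; C/B/E] holding=-
step 5 (unstack(D, A)): towers=[A; C/B/E] holding=D
step 6 (stack(D, E)): towers=[A; C/B/E/D] holding=-
step 7 (pickup(A)): towers=[C/B/E/D] holding=A

towers=[C/B/E/D] holding=A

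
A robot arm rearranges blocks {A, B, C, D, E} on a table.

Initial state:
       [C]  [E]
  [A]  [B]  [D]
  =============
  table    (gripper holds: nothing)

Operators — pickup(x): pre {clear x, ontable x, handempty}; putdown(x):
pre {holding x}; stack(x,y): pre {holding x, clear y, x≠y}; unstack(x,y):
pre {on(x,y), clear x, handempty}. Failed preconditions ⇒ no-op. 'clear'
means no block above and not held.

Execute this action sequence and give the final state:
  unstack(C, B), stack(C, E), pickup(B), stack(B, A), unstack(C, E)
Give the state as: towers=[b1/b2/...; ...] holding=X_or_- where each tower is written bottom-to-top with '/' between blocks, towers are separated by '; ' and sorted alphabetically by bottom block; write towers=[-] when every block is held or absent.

step 1 (unstack(C, B)): towers=[A; B; D/E] holding=C
step 2 (stack(C, E)): towers=[A; B; D/E/C] holding=-
step 3 (pickup(B)): towers=[A; D/E/C] holding=B
step 4 (stack(B, A)): towers=[A/B; D/E/C] holding=-
step 5 (unstack(C, E)): towers=[A/B; D/E] holding=C

towers=[A/B; D/E] holding=C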